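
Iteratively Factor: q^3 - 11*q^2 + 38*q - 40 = (q - 5)*(q^2 - 6*q + 8) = (q - 5)*(q - 4)*(q - 2)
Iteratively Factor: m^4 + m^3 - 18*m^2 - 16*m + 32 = (m + 2)*(m^3 - m^2 - 16*m + 16) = (m - 4)*(m + 2)*(m^2 + 3*m - 4) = (m - 4)*(m + 2)*(m + 4)*(m - 1)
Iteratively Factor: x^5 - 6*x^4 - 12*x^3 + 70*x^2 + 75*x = (x)*(x^4 - 6*x^3 - 12*x^2 + 70*x + 75) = x*(x + 3)*(x^3 - 9*x^2 + 15*x + 25) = x*(x - 5)*(x + 3)*(x^2 - 4*x - 5) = x*(x - 5)*(x + 1)*(x + 3)*(x - 5)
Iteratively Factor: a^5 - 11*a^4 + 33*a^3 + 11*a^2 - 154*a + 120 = (a - 4)*(a^4 - 7*a^3 + 5*a^2 + 31*a - 30) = (a - 5)*(a - 4)*(a^3 - 2*a^2 - 5*a + 6) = (a - 5)*(a - 4)*(a - 3)*(a^2 + a - 2) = (a - 5)*(a - 4)*(a - 3)*(a + 2)*(a - 1)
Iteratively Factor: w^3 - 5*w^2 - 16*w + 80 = (w + 4)*(w^2 - 9*w + 20) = (w - 4)*(w + 4)*(w - 5)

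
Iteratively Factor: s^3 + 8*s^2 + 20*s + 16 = (s + 2)*(s^2 + 6*s + 8) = (s + 2)^2*(s + 4)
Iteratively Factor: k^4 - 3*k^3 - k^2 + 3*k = (k)*(k^3 - 3*k^2 - k + 3) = k*(k - 3)*(k^2 - 1) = k*(k - 3)*(k - 1)*(k + 1)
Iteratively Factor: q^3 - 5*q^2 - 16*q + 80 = (q - 5)*(q^2 - 16) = (q - 5)*(q + 4)*(q - 4)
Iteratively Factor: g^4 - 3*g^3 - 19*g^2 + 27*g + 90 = (g - 5)*(g^3 + 2*g^2 - 9*g - 18) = (g - 5)*(g - 3)*(g^2 + 5*g + 6) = (g - 5)*(g - 3)*(g + 3)*(g + 2)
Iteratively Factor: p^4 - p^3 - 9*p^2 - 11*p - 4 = (p + 1)*(p^3 - 2*p^2 - 7*p - 4) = (p + 1)^2*(p^2 - 3*p - 4) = (p - 4)*(p + 1)^2*(p + 1)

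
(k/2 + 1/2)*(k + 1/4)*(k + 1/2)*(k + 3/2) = k^4/2 + 13*k^3/8 + 7*k^2/4 + 23*k/32 + 3/32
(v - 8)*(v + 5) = v^2 - 3*v - 40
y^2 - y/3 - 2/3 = (y - 1)*(y + 2/3)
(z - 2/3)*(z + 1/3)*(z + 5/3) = z^3 + 4*z^2/3 - 7*z/9 - 10/27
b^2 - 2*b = b*(b - 2)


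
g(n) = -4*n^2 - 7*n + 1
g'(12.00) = -103.00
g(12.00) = -659.00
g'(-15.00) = 113.00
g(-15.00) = -794.00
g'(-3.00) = 17.00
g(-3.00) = -14.00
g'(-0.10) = -6.20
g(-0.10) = 1.66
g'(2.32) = -25.56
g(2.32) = -36.77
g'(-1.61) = 5.88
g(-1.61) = 1.90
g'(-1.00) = 1.00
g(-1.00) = 4.00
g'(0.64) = -12.12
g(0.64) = -5.12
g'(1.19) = -16.52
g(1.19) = -12.99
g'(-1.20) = 2.60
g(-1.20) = 3.64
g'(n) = -8*n - 7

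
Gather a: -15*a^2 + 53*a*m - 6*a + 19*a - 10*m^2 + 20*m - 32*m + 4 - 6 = -15*a^2 + a*(53*m + 13) - 10*m^2 - 12*m - 2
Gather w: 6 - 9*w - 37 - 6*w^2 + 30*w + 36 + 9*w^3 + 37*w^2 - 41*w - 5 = 9*w^3 + 31*w^2 - 20*w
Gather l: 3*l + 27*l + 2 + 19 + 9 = 30*l + 30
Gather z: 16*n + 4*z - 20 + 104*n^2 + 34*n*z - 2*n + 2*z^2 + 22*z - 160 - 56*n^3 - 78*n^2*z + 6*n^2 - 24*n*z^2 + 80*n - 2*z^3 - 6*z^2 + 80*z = -56*n^3 + 110*n^2 + 94*n - 2*z^3 + z^2*(-24*n - 4) + z*(-78*n^2 + 34*n + 106) - 180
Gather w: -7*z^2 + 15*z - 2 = -7*z^2 + 15*z - 2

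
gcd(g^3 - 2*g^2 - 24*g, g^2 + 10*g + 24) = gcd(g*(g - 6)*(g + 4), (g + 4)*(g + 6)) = g + 4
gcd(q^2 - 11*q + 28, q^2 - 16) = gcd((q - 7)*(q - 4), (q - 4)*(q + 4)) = q - 4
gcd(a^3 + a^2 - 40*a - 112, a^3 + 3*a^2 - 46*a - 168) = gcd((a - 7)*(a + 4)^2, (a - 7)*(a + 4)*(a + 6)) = a^2 - 3*a - 28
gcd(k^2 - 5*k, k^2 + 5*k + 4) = 1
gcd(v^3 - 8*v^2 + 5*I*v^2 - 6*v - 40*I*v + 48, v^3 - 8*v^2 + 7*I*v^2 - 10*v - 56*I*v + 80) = v^2 + v*(-8 + 2*I) - 16*I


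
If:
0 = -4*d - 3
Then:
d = -3/4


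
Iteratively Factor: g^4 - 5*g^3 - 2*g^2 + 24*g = (g - 4)*(g^3 - g^2 - 6*g) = (g - 4)*(g + 2)*(g^2 - 3*g) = g*(g - 4)*(g + 2)*(g - 3)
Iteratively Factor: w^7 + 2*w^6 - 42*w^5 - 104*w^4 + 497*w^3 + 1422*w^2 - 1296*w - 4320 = (w + 3)*(w^6 - w^5 - 39*w^4 + 13*w^3 + 458*w^2 + 48*w - 1440) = (w + 3)^2*(w^5 - 4*w^4 - 27*w^3 + 94*w^2 + 176*w - 480) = (w - 4)*(w + 3)^2*(w^4 - 27*w^2 - 14*w + 120) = (w - 5)*(w - 4)*(w + 3)^2*(w^3 + 5*w^2 - 2*w - 24) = (w - 5)*(w - 4)*(w + 3)^2*(w + 4)*(w^2 + w - 6) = (w - 5)*(w - 4)*(w - 2)*(w + 3)^2*(w + 4)*(w + 3)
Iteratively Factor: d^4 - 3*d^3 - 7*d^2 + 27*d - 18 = (d - 3)*(d^3 - 7*d + 6) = (d - 3)*(d - 1)*(d^2 + d - 6) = (d - 3)*(d - 2)*(d - 1)*(d + 3)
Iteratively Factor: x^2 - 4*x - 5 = (x - 5)*(x + 1)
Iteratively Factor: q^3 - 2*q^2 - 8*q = (q - 4)*(q^2 + 2*q) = (q - 4)*(q + 2)*(q)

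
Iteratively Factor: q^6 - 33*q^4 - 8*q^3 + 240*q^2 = (q)*(q^5 - 33*q^3 - 8*q^2 + 240*q) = q*(q + 4)*(q^4 - 4*q^3 - 17*q^2 + 60*q) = q*(q + 4)^2*(q^3 - 8*q^2 + 15*q) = q^2*(q + 4)^2*(q^2 - 8*q + 15) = q^2*(q - 3)*(q + 4)^2*(q - 5)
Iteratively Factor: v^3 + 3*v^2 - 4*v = (v + 4)*(v^2 - v) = (v - 1)*(v + 4)*(v)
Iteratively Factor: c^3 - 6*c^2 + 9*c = (c)*(c^2 - 6*c + 9) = c*(c - 3)*(c - 3)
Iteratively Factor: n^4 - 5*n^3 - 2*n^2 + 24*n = (n)*(n^3 - 5*n^2 - 2*n + 24) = n*(n + 2)*(n^2 - 7*n + 12) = n*(n - 4)*(n + 2)*(n - 3)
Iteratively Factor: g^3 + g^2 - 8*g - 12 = (g - 3)*(g^2 + 4*g + 4) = (g - 3)*(g + 2)*(g + 2)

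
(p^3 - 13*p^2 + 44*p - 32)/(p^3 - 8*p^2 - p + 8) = (p - 4)/(p + 1)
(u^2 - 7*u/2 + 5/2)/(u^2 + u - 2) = (u - 5/2)/(u + 2)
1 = 1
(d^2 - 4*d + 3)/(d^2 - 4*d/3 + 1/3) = 3*(d - 3)/(3*d - 1)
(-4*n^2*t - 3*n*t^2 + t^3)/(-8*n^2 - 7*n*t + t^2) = t*(-4*n + t)/(-8*n + t)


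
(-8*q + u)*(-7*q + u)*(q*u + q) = 56*q^3*u + 56*q^3 - 15*q^2*u^2 - 15*q^2*u + q*u^3 + q*u^2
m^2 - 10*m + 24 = (m - 6)*(m - 4)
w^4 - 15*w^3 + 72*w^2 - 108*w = w*(w - 6)^2*(w - 3)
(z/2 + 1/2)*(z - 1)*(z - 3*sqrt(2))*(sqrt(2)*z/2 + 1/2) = sqrt(2)*z^4/4 - 5*z^3/4 - sqrt(2)*z^2 + 5*z/4 + 3*sqrt(2)/4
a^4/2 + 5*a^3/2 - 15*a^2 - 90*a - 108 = (a/2 + 1)*(a - 6)*(a + 3)*(a + 6)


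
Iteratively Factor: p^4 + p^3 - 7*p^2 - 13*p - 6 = (p + 2)*(p^3 - p^2 - 5*p - 3) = (p - 3)*(p + 2)*(p^2 + 2*p + 1) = (p - 3)*(p + 1)*(p + 2)*(p + 1)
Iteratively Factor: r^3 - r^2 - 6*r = (r + 2)*(r^2 - 3*r) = (r - 3)*(r + 2)*(r)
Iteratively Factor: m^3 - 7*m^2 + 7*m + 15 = (m - 5)*(m^2 - 2*m - 3) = (m - 5)*(m + 1)*(m - 3)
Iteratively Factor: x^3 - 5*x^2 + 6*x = (x - 3)*(x^2 - 2*x) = (x - 3)*(x - 2)*(x)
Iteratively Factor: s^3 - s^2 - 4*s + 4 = (s - 2)*(s^2 + s - 2) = (s - 2)*(s - 1)*(s + 2)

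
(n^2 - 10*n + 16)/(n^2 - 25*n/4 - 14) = 4*(n - 2)/(4*n + 7)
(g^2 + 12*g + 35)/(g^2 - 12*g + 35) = (g^2 + 12*g + 35)/(g^2 - 12*g + 35)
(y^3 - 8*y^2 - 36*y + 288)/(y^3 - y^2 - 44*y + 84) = (y^2 - 2*y - 48)/(y^2 + 5*y - 14)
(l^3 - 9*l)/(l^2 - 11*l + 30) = l*(l^2 - 9)/(l^2 - 11*l + 30)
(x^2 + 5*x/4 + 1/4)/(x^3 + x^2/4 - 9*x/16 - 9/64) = 16*(x + 1)/(16*x^2 - 9)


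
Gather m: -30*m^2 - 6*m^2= -36*m^2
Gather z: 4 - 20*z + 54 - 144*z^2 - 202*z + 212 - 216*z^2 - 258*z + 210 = -360*z^2 - 480*z + 480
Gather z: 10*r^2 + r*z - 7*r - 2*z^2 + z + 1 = 10*r^2 - 7*r - 2*z^2 + z*(r + 1) + 1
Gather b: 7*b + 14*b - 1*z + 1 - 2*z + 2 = 21*b - 3*z + 3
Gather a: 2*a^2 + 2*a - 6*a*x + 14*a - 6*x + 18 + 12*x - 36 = 2*a^2 + a*(16 - 6*x) + 6*x - 18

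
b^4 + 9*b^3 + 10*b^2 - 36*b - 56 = (b - 2)*(b + 2)^2*(b + 7)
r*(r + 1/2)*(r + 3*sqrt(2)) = r^3 + r^2/2 + 3*sqrt(2)*r^2 + 3*sqrt(2)*r/2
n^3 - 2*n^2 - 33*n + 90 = (n - 5)*(n - 3)*(n + 6)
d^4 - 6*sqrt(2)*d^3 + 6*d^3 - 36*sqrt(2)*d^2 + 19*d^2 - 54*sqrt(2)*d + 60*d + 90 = (d + 3)^2*(d - 5*sqrt(2))*(d - sqrt(2))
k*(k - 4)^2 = k^3 - 8*k^2 + 16*k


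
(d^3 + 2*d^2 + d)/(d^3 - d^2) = (d^2 + 2*d + 1)/(d*(d - 1))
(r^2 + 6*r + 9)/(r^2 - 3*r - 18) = (r + 3)/(r - 6)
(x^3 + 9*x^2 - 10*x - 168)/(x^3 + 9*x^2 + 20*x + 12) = (x^2 + 3*x - 28)/(x^2 + 3*x + 2)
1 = 1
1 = 1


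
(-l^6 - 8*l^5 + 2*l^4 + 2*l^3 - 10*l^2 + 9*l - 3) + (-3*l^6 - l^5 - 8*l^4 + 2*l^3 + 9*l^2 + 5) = -4*l^6 - 9*l^5 - 6*l^4 + 4*l^3 - l^2 + 9*l + 2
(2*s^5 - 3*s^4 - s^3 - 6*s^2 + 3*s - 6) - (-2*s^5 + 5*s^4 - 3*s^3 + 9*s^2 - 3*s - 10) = 4*s^5 - 8*s^4 + 2*s^3 - 15*s^2 + 6*s + 4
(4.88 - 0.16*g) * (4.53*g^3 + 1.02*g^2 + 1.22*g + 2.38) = -0.7248*g^4 + 21.9432*g^3 + 4.7824*g^2 + 5.5728*g + 11.6144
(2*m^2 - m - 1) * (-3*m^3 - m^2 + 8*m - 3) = -6*m^5 + m^4 + 20*m^3 - 13*m^2 - 5*m + 3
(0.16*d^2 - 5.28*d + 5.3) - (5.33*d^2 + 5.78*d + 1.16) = -5.17*d^2 - 11.06*d + 4.14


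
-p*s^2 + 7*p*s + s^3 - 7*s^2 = s*(-p + s)*(s - 7)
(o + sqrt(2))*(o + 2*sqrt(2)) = o^2 + 3*sqrt(2)*o + 4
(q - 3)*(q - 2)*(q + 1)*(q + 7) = q^4 + 3*q^3 - 27*q^2 + 13*q + 42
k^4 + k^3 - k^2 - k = k*(k - 1)*(k + 1)^2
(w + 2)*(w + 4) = w^2 + 6*w + 8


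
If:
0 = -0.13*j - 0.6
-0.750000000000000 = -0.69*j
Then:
No Solution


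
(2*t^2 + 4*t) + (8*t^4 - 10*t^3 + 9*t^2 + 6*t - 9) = 8*t^4 - 10*t^3 + 11*t^2 + 10*t - 9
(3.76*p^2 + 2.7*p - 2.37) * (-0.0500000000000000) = -0.188*p^2 - 0.135*p + 0.1185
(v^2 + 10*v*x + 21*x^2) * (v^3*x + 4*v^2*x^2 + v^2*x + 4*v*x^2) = v^5*x + 14*v^4*x^2 + v^4*x + 61*v^3*x^3 + 14*v^3*x^2 + 84*v^2*x^4 + 61*v^2*x^3 + 84*v*x^4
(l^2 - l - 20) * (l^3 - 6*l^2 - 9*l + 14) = l^5 - 7*l^4 - 23*l^3 + 143*l^2 + 166*l - 280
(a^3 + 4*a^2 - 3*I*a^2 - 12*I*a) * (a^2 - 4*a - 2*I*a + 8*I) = a^5 - 5*I*a^4 - 22*a^3 + 80*I*a^2 + 96*a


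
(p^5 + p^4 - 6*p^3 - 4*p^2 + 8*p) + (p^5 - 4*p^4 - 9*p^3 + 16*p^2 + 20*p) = 2*p^5 - 3*p^4 - 15*p^3 + 12*p^2 + 28*p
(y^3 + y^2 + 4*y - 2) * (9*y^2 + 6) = 9*y^5 + 9*y^4 + 42*y^3 - 12*y^2 + 24*y - 12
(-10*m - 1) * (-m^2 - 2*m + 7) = 10*m^3 + 21*m^2 - 68*m - 7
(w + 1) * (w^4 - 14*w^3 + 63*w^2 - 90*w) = w^5 - 13*w^4 + 49*w^3 - 27*w^2 - 90*w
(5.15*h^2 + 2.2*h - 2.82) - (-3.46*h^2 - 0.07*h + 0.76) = 8.61*h^2 + 2.27*h - 3.58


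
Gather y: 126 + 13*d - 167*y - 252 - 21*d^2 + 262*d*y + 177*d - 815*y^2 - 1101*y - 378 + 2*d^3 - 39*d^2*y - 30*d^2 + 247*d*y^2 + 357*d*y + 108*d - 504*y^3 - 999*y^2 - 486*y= 2*d^3 - 51*d^2 + 298*d - 504*y^3 + y^2*(247*d - 1814) + y*(-39*d^2 + 619*d - 1754) - 504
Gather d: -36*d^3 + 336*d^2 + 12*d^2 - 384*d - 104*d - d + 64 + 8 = -36*d^3 + 348*d^2 - 489*d + 72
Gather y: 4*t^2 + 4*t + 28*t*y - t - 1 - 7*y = 4*t^2 + 3*t + y*(28*t - 7) - 1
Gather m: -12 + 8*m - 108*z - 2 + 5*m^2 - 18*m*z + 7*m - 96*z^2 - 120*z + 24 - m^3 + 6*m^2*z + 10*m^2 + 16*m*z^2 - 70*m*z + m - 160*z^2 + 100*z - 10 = -m^3 + m^2*(6*z + 15) + m*(16*z^2 - 88*z + 16) - 256*z^2 - 128*z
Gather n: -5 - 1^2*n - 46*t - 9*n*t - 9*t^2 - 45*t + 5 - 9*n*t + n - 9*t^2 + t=-18*n*t - 18*t^2 - 90*t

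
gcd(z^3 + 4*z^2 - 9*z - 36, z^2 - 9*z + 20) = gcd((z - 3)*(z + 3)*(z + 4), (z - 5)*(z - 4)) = 1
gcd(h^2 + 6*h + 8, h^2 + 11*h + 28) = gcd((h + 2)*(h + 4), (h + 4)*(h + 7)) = h + 4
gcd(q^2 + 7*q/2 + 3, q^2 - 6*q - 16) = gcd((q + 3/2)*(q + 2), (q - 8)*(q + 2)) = q + 2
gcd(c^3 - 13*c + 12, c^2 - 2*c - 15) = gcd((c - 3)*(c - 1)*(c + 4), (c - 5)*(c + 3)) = 1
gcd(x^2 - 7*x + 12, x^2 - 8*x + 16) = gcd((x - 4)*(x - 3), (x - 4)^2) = x - 4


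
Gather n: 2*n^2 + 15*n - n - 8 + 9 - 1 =2*n^2 + 14*n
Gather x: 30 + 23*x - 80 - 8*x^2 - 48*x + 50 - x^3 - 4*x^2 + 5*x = -x^3 - 12*x^2 - 20*x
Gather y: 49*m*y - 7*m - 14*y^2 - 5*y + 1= -7*m - 14*y^2 + y*(49*m - 5) + 1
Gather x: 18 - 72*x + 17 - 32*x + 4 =39 - 104*x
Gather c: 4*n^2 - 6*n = 4*n^2 - 6*n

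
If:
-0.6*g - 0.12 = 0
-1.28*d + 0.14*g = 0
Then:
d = -0.02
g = -0.20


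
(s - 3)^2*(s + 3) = s^3 - 3*s^2 - 9*s + 27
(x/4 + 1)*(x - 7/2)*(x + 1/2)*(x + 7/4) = x^4/4 + 11*x^3/16 - 3*x^2 - 497*x/64 - 49/16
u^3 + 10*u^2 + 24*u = u*(u + 4)*(u + 6)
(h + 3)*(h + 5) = h^2 + 8*h + 15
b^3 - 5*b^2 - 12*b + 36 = (b - 6)*(b - 2)*(b + 3)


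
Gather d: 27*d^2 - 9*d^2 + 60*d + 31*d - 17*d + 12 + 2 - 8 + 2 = 18*d^2 + 74*d + 8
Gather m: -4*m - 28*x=-4*m - 28*x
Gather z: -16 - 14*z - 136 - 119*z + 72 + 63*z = -70*z - 80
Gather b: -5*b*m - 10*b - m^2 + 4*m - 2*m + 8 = b*(-5*m - 10) - m^2 + 2*m + 8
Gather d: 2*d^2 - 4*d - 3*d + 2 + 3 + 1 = 2*d^2 - 7*d + 6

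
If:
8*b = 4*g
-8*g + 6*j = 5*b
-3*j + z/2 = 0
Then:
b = z/21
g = 2*z/21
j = z/6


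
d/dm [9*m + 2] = 9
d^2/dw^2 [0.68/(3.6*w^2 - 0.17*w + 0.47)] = (-17.6256*w^2 + 0.83232*w + 0.68*(7.2*w - 0.17)*(14.4*w - 0.34) - 2.30112)/(3.6*w^2 - 0.17*w + 0.47)^3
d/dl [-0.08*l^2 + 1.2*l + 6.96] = 1.2 - 0.16*l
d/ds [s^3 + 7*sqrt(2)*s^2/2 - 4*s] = 3*s^2 + 7*sqrt(2)*s - 4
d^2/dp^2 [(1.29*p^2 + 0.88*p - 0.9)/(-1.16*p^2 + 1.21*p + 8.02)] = (-5.989544*p^3 - 64.740528*p^2 - 56.700336*p - 129.4861)/(1.560896*p^6 - 4.884528*p^5 - 27.280068*p^4 + 65.769671*p^3 + 188.608746*p^2 - 233.483052*p - 515.849608)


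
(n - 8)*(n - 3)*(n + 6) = n^3 - 5*n^2 - 42*n + 144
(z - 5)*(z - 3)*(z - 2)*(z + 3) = z^4 - 7*z^3 + z^2 + 63*z - 90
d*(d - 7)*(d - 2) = d^3 - 9*d^2 + 14*d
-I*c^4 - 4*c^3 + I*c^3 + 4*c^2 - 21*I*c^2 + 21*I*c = c*(c - 7*I)*(c + 3*I)*(-I*c + I)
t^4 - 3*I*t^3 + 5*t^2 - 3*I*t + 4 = (t - 4*I)*(t - I)*(t + I)^2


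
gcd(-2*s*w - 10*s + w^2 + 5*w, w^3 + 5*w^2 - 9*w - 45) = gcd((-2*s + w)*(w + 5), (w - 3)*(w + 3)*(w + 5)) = w + 5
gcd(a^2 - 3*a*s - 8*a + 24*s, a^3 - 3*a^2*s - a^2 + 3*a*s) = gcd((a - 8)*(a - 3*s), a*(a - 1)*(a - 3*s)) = -a + 3*s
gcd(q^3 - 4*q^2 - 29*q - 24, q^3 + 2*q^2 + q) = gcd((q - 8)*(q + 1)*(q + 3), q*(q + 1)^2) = q + 1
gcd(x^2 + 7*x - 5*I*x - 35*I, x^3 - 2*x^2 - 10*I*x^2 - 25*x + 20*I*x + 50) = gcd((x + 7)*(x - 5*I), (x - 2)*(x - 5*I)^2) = x - 5*I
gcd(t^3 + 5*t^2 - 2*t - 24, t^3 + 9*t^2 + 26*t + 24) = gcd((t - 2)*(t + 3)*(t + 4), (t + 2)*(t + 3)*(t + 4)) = t^2 + 7*t + 12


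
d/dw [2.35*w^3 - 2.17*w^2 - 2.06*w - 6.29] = 7.05*w^2 - 4.34*w - 2.06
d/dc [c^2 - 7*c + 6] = 2*c - 7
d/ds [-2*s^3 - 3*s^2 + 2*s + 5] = -6*s^2 - 6*s + 2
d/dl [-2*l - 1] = -2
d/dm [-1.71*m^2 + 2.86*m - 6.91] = 2.86 - 3.42*m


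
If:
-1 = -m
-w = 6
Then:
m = 1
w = -6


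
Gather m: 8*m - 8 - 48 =8*m - 56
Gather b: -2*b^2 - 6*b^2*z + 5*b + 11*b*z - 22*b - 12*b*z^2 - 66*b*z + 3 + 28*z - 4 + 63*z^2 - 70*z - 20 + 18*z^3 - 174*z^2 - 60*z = b^2*(-6*z - 2) + b*(-12*z^2 - 55*z - 17) + 18*z^3 - 111*z^2 - 102*z - 21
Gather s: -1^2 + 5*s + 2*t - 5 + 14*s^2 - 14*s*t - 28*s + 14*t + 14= 14*s^2 + s*(-14*t - 23) + 16*t + 8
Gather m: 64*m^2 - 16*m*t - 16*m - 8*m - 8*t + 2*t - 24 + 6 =64*m^2 + m*(-16*t - 24) - 6*t - 18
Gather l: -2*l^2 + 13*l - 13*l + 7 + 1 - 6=2 - 2*l^2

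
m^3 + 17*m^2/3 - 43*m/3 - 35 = (m - 3)*(m + 5/3)*(m + 7)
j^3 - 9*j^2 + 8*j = j*(j - 8)*(j - 1)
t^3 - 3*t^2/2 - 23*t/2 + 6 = (t - 4)*(t - 1/2)*(t + 3)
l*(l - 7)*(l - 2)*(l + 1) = l^4 - 8*l^3 + 5*l^2 + 14*l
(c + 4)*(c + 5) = c^2 + 9*c + 20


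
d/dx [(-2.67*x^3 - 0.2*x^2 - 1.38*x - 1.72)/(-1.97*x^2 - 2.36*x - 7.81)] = (5.2599*x^4 + 12.6024*x^3 + 60.3115*x^2 - 3.6528*x + 6.7186)/(3.8809*x^4 + 9.2984*x^3 + 36.341*x^2 + 36.8632*x + 60.9961)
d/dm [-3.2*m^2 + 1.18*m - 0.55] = 1.18 - 6.4*m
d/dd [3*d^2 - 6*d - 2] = 6*d - 6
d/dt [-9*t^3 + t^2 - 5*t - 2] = -27*t^2 + 2*t - 5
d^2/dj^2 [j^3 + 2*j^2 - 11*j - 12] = 6*j + 4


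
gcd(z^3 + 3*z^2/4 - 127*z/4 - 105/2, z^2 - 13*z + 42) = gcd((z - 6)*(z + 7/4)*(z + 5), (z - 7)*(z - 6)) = z - 6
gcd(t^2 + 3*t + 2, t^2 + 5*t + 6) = t + 2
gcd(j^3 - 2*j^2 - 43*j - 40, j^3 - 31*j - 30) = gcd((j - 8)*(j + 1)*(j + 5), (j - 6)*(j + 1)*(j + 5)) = j^2 + 6*j + 5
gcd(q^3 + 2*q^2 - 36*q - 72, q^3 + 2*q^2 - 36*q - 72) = q^3 + 2*q^2 - 36*q - 72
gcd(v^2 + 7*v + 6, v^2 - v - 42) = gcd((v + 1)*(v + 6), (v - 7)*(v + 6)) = v + 6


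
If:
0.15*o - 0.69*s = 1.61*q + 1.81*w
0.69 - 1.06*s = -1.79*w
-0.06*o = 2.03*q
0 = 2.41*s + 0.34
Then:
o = -4.79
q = 0.14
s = -0.14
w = -0.47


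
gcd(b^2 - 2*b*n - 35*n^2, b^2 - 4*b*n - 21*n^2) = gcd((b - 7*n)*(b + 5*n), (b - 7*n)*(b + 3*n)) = b - 7*n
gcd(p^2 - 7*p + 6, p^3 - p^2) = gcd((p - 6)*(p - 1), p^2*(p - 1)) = p - 1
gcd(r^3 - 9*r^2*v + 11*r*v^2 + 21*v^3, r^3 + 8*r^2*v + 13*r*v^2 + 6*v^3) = r + v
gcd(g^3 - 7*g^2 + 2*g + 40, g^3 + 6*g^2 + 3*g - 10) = g + 2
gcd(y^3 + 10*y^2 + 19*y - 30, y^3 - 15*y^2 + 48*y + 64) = 1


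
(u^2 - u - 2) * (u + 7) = u^3 + 6*u^2 - 9*u - 14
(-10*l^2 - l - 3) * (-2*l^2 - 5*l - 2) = 20*l^4 + 52*l^3 + 31*l^2 + 17*l + 6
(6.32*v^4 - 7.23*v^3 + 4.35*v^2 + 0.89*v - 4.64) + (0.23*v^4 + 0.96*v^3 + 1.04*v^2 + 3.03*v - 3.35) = 6.55*v^4 - 6.27*v^3 + 5.39*v^2 + 3.92*v - 7.99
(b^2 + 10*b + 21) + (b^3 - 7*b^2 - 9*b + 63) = b^3 - 6*b^2 + b + 84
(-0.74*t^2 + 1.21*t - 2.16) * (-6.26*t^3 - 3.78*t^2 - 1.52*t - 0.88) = 4.6324*t^5 - 4.7774*t^4 + 10.0726*t^3 + 6.9768*t^2 + 2.2184*t + 1.9008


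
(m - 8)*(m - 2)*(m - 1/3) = m^3 - 31*m^2/3 + 58*m/3 - 16/3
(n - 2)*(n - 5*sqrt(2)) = n^2 - 5*sqrt(2)*n - 2*n + 10*sqrt(2)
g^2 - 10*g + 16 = (g - 8)*(g - 2)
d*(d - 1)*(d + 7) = d^3 + 6*d^2 - 7*d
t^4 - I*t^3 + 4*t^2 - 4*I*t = t*(t - 2*I)*(t - I)*(t + 2*I)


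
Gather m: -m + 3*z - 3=-m + 3*z - 3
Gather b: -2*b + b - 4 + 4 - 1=-b - 1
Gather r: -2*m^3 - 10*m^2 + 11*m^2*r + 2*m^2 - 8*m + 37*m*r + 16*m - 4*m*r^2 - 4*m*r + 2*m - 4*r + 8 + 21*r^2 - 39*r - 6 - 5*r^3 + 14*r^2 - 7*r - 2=-2*m^3 - 8*m^2 + 10*m - 5*r^3 + r^2*(35 - 4*m) + r*(11*m^2 + 33*m - 50)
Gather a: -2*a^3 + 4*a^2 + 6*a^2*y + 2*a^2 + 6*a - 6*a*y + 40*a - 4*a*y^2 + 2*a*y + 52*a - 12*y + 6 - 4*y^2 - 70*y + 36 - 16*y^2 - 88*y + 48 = -2*a^3 + a^2*(6*y + 6) + a*(-4*y^2 - 4*y + 98) - 20*y^2 - 170*y + 90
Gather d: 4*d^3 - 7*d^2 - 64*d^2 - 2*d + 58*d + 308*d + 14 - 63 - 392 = 4*d^3 - 71*d^2 + 364*d - 441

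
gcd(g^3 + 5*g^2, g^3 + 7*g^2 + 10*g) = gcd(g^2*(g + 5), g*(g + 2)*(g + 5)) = g^2 + 5*g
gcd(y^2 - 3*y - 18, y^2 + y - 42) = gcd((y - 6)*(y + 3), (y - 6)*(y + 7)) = y - 6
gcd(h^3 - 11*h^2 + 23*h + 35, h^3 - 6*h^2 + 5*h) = h - 5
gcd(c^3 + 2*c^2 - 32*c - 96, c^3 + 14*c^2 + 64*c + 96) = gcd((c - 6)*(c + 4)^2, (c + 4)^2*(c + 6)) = c^2 + 8*c + 16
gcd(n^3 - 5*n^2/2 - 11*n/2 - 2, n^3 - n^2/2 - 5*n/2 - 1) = n^2 + 3*n/2 + 1/2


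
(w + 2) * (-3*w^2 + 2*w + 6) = -3*w^3 - 4*w^2 + 10*w + 12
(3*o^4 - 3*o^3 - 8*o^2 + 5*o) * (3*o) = 9*o^5 - 9*o^4 - 24*o^3 + 15*o^2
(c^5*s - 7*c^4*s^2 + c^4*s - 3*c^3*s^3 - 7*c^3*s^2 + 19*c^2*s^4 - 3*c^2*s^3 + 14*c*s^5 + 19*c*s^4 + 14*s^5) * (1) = c^5*s - 7*c^4*s^2 + c^4*s - 3*c^3*s^3 - 7*c^3*s^2 + 19*c^2*s^4 - 3*c^2*s^3 + 14*c*s^5 + 19*c*s^4 + 14*s^5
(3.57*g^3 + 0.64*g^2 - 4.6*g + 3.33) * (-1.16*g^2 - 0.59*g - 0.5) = -4.1412*g^5 - 2.8487*g^4 + 3.1734*g^3 - 1.4688*g^2 + 0.3353*g - 1.665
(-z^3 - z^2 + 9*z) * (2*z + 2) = -2*z^4 - 4*z^3 + 16*z^2 + 18*z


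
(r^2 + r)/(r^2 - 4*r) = (r + 1)/(r - 4)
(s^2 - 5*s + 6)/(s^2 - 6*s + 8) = (s - 3)/(s - 4)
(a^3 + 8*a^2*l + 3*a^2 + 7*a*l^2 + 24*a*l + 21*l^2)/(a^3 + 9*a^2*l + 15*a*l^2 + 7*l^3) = (a + 3)/(a + l)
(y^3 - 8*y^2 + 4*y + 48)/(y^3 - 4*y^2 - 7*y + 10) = (y^2 - 10*y + 24)/(y^2 - 6*y + 5)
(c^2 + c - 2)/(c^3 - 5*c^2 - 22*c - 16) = (c - 1)/(c^2 - 7*c - 8)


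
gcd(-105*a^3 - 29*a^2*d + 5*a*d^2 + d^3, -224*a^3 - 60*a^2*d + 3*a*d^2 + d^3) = 7*a + d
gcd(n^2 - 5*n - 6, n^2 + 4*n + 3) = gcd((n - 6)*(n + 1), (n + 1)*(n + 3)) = n + 1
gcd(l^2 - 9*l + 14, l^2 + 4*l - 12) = l - 2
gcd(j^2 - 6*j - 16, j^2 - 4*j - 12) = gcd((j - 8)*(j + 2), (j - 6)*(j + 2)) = j + 2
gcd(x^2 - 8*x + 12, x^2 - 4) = x - 2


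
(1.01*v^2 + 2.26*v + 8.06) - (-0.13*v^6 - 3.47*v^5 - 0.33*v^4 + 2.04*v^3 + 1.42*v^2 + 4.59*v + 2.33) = 0.13*v^6 + 3.47*v^5 + 0.33*v^4 - 2.04*v^3 - 0.41*v^2 - 2.33*v + 5.73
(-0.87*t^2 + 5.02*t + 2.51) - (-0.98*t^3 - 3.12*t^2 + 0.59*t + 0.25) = 0.98*t^3 + 2.25*t^2 + 4.43*t + 2.26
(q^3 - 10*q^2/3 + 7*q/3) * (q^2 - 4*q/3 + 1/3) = q^5 - 14*q^4/3 + 64*q^3/9 - 38*q^2/9 + 7*q/9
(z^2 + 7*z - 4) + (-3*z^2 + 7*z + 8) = -2*z^2 + 14*z + 4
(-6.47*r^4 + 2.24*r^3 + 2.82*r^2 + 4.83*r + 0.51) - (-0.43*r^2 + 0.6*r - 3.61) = -6.47*r^4 + 2.24*r^3 + 3.25*r^2 + 4.23*r + 4.12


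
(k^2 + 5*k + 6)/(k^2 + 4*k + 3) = (k + 2)/(k + 1)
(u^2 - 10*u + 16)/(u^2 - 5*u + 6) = (u - 8)/(u - 3)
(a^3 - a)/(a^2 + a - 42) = (a^3 - a)/(a^2 + a - 42)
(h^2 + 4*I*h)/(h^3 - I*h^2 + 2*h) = (h + 4*I)/(h^2 - I*h + 2)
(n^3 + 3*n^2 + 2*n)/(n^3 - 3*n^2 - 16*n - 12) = n/(n - 6)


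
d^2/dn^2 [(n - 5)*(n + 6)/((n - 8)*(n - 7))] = 4*(8*n^3 - 129*n^2 + 591*n - 547)/(n^6 - 45*n^5 + 843*n^4 - 8415*n^3 + 47208*n^2 - 141120*n + 175616)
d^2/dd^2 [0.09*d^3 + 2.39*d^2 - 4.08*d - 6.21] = 0.54*d + 4.78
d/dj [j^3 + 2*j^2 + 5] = j*(3*j + 4)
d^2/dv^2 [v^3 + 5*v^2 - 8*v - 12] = 6*v + 10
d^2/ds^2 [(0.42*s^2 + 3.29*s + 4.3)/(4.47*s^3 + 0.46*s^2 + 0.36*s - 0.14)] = (16.783956*s^6 + 394.422966*s^5 + 1067.548644*s^4 + 135.810952*s^3 + 71.845512*s^2 + 21.689376*s + 2.016496)/(89.314623*s^9 + 27.573642*s^8 + 24.416928*s^7 - 3.85325*s^6 + 0.239255999999999*s^5 - 1.261752*s^4 + 0.170388*s^3 - 0.027384*s^2 + 0.021168*s - 0.002744)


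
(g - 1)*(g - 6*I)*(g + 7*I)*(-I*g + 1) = -I*g^4 + 2*g^3 + I*g^3 - 2*g^2 - 41*I*g^2 + 42*g + 41*I*g - 42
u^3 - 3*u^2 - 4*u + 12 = (u - 3)*(u - 2)*(u + 2)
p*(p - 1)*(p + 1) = p^3 - p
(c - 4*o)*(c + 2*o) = c^2 - 2*c*o - 8*o^2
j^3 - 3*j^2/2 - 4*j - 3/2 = (j - 3)*(j + 1/2)*(j + 1)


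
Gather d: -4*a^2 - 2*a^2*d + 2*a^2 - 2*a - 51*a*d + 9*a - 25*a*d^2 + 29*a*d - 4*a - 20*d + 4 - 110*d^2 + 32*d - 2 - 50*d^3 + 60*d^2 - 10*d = -2*a^2 + 3*a - 50*d^3 + d^2*(-25*a - 50) + d*(-2*a^2 - 22*a + 2) + 2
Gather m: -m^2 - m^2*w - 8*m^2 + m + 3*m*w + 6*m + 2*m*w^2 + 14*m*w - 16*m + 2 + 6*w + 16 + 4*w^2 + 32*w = m^2*(-w - 9) + m*(2*w^2 + 17*w - 9) + 4*w^2 + 38*w + 18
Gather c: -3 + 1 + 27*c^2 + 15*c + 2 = 27*c^2 + 15*c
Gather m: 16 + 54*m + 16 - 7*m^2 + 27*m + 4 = -7*m^2 + 81*m + 36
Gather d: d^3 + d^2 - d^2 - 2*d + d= d^3 - d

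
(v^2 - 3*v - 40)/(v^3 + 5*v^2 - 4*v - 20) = (v - 8)/(v^2 - 4)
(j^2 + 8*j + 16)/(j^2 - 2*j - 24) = (j + 4)/(j - 6)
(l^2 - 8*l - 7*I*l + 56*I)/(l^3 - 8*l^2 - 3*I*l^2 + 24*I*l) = (l - 7*I)/(l*(l - 3*I))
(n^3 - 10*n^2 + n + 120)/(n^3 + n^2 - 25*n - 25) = (n^2 - 5*n - 24)/(n^2 + 6*n + 5)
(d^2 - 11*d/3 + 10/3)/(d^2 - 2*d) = (d - 5/3)/d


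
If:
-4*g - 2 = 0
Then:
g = -1/2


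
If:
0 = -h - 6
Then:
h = -6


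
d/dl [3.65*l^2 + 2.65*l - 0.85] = 7.3*l + 2.65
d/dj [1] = 0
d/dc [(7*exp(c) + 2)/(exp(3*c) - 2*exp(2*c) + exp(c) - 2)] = (-(7*exp(c) + 2)*(3*exp(2*c) - 4*exp(c) + 1) + 7*exp(3*c) - 14*exp(2*c) + 7*exp(c) - 14)*exp(c)/(exp(3*c) - 2*exp(2*c) + exp(c) - 2)^2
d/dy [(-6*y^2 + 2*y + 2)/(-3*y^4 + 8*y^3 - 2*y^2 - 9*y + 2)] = 2*(-18*y^5 + 33*y^4 - 4*y^3 + 5*y^2 - 8*y + 11)/(9*y^8 - 48*y^7 + 76*y^6 + 22*y^5 - 152*y^4 + 68*y^3 + 73*y^2 - 36*y + 4)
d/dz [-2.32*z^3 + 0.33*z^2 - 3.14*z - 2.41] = -6.96*z^2 + 0.66*z - 3.14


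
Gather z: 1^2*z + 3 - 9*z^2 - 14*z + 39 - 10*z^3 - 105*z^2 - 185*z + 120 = -10*z^3 - 114*z^2 - 198*z + 162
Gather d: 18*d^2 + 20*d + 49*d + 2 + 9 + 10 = 18*d^2 + 69*d + 21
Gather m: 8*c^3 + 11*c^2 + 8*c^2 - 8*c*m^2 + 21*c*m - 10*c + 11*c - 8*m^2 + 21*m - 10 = 8*c^3 + 19*c^2 + c + m^2*(-8*c - 8) + m*(21*c + 21) - 10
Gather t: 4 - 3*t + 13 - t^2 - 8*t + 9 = -t^2 - 11*t + 26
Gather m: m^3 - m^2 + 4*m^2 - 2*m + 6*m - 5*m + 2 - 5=m^3 + 3*m^2 - m - 3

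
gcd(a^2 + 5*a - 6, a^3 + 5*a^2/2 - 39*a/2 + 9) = a + 6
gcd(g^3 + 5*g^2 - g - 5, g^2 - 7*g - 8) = g + 1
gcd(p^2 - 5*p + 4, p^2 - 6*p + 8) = p - 4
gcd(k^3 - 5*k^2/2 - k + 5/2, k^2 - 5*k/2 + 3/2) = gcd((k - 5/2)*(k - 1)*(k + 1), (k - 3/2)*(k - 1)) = k - 1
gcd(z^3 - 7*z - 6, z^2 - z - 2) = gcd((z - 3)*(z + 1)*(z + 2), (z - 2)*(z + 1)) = z + 1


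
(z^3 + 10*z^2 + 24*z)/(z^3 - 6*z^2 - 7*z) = (z^2 + 10*z + 24)/(z^2 - 6*z - 7)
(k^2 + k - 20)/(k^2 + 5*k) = (k - 4)/k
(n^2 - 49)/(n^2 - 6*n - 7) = (n + 7)/(n + 1)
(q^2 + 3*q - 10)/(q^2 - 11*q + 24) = (q^2 + 3*q - 10)/(q^2 - 11*q + 24)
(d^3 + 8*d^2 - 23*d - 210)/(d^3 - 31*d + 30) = (d + 7)/(d - 1)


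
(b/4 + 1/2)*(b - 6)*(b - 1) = b^3/4 - 5*b^2/4 - 2*b + 3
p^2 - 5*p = p*(p - 5)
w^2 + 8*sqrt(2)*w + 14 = (w + sqrt(2))*(w + 7*sqrt(2))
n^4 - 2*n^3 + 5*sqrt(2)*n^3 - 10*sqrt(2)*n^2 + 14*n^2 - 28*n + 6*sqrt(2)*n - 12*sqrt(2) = (n - 2)*(n + sqrt(2))^2*(n + 3*sqrt(2))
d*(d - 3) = d^2 - 3*d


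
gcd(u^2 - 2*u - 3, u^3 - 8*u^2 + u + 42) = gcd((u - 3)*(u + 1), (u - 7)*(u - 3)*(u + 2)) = u - 3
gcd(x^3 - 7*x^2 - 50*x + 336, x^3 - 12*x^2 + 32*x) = x - 8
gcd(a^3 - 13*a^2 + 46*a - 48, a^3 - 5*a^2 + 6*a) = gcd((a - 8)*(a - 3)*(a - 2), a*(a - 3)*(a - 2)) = a^2 - 5*a + 6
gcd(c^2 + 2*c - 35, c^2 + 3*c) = 1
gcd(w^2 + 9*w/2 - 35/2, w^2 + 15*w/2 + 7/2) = w + 7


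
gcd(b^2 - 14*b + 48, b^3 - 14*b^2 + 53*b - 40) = b - 8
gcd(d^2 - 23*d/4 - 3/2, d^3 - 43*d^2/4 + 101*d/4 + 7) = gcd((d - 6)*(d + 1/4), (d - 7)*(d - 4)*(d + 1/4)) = d + 1/4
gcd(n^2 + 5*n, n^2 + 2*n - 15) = n + 5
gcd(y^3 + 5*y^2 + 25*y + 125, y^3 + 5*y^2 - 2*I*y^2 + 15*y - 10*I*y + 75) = y^2 + y*(5 - 5*I) - 25*I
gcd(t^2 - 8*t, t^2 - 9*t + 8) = t - 8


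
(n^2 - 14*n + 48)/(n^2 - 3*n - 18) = (n - 8)/(n + 3)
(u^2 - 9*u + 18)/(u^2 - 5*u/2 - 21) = 2*(u - 3)/(2*u + 7)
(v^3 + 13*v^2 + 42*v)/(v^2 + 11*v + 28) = v*(v + 6)/(v + 4)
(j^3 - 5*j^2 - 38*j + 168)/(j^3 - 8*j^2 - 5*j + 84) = (j + 6)/(j + 3)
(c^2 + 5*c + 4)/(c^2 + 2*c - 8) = (c + 1)/(c - 2)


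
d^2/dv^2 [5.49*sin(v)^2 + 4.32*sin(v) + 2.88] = -4.32*sin(v) + 10.98*cos(2*v)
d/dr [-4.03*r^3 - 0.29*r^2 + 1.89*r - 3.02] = -12.09*r^2 - 0.58*r + 1.89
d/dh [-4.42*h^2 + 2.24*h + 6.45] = 2.24 - 8.84*h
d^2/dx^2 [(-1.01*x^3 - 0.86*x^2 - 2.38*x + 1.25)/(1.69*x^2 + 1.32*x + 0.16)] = (-7.105427357601e-15*x^4 - 12.7315*x^3 + 21.536142*x^2 + 20.437176*x + 4.64128)/(4.826809*x^6 + 11.310156*x^5 + 10.204896*x^4 + 4.441536*x^3 + 0.966144*x^2 + 0.101376*x + 0.004096)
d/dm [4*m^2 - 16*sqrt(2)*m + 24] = 8*m - 16*sqrt(2)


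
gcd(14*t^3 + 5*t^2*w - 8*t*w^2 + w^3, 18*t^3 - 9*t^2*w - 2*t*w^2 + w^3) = 2*t - w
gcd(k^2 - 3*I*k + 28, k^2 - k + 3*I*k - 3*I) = 1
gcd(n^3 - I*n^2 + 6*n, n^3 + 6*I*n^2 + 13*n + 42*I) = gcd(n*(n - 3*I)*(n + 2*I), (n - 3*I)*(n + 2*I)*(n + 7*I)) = n^2 - I*n + 6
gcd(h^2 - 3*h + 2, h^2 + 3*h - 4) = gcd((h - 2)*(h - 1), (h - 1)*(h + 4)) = h - 1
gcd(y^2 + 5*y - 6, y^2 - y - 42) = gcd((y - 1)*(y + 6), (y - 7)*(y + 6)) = y + 6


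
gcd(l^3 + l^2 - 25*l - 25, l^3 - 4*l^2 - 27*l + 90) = l + 5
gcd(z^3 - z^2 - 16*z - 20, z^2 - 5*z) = z - 5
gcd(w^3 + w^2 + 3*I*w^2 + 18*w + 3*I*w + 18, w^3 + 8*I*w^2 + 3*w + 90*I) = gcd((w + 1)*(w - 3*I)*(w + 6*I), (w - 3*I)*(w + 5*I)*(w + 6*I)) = w^2 + 3*I*w + 18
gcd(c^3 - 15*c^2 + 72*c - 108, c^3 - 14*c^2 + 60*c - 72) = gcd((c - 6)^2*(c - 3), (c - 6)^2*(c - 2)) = c^2 - 12*c + 36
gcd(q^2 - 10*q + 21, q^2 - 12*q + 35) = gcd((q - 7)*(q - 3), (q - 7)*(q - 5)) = q - 7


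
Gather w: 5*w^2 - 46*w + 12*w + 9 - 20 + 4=5*w^2 - 34*w - 7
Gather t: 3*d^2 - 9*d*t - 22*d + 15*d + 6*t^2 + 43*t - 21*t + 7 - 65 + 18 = 3*d^2 - 7*d + 6*t^2 + t*(22 - 9*d) - 40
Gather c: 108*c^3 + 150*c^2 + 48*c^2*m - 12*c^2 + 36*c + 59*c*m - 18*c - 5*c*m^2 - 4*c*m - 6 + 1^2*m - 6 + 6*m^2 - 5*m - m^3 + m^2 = 108*c^3 + c^2*(48*m + 138) + c*(-5*m^2 + 55*m + 18) - m^3 + 7*m^2 - 4*m - 12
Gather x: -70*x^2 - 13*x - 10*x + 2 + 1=-70*x^2 - 23*x + 3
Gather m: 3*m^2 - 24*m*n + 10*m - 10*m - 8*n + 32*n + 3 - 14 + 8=3*m^2 - 24*m*n + 24*n - 3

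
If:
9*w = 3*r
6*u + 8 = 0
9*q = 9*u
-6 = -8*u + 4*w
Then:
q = -4/3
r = -25/2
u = -4/3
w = -25/6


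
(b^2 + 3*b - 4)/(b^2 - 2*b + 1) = (b + 4)/(b - 1)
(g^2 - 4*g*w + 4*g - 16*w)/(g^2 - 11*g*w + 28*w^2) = (-g - 4)/(-g + 7*w)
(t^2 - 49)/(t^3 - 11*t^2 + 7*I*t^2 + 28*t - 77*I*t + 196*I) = (t + 7)/(t^2 + t*(-4 + 7*I) - 28*I)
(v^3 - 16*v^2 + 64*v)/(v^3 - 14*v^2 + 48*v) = (v - 8)/(v - 6)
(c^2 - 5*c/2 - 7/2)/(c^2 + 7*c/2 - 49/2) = (c + 1)/(c + 7)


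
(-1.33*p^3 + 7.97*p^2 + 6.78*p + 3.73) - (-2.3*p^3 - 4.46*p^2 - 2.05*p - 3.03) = 0.97*p^3 + 12.43*p^2 + 8.83*p + 6.76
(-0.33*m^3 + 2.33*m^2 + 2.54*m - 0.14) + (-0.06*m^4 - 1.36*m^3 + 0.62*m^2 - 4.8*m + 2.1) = -0.06*m^4 - 1.69*m^3 + 2.95*m^2 - 2.26*m + 1.96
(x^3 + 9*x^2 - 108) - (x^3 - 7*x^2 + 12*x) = 16*x^2 - 12*x - 108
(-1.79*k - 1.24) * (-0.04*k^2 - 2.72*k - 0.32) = 0.0716*k^3 + 4.9184*k^2 + 3.9456*k + 0.3968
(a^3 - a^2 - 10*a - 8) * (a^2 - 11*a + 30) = a^5 - 12*a^4 + 31*a^3 + 72*a^2 - 212*a - 240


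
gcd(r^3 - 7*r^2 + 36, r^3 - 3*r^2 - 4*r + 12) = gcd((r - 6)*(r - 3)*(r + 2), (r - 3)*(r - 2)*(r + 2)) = r^2 - r - 6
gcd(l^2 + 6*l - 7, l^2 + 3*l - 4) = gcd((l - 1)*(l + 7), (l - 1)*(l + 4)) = l - 1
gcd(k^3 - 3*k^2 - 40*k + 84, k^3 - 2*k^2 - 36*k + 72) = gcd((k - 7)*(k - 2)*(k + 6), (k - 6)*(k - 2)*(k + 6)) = k^2 + 4*k - 12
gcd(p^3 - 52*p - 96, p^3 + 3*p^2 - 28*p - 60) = p^2 + 8*p + 12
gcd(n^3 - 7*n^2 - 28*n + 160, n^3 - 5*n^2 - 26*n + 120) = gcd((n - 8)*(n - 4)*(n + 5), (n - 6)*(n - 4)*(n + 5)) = n^2 + n - 20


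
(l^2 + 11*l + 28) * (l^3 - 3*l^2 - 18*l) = l^5 + 8*l^4 - 23*l^3 - 282*l^2 - 504*l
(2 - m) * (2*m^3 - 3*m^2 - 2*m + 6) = -2*m^4 + 7*m^3 - 4*m^2 - 10*m + 12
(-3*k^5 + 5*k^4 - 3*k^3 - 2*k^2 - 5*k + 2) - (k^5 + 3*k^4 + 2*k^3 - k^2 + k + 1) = -4*k^5 + 2*k^4 - 5*k^3 - k^2 - 6*k + 1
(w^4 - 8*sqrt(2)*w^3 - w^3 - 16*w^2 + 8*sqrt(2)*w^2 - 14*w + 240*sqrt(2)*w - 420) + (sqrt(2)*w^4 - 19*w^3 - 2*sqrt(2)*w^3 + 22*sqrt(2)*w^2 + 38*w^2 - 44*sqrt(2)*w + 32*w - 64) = w^4 + sqrt(2)*w^4 - 20*w^3 - 10*sqrt(2)*w^3 + 22*w^2 + 30*sqrt(2)*w^2 + 18*w + 196*sqrt(2)*w - 484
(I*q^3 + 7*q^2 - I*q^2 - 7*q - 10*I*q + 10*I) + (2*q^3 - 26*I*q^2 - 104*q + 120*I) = 2*q^3 + I*q^3 + 7*q^2 - 27*I*q^2 - 111*q - 10*I*q + 130*I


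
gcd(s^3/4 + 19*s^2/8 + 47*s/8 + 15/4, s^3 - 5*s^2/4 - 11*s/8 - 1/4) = 1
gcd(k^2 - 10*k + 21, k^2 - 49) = k - 7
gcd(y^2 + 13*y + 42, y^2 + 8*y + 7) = y + 7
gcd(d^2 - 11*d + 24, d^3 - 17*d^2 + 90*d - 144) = d^2 - 11*d + 24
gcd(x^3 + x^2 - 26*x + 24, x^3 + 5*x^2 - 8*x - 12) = x + 6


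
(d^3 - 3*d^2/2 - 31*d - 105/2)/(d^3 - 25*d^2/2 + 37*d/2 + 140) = (d + 3)/(d - 8)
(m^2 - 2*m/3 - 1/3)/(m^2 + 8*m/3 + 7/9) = 3*(m - 1)/(3*m + 7)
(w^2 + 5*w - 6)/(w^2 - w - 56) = (-w^2 - 5*w + 6)/(-w^2 + w + 56)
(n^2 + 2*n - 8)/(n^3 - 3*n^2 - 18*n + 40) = 1/(n - 5)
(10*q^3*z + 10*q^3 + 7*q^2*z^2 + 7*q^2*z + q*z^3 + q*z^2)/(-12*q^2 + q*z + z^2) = q*(10*q^2*z + 10*q^2 + 7*q*z^2 + 7*q*z + z^3 + z^2)/(-12*q^2 + q*z + z^2)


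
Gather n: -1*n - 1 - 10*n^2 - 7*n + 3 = -10*n^2 - 8*n + 2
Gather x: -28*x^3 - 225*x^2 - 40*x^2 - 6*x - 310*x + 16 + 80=-28*x^3 - 265*x^2 - 316*x + 96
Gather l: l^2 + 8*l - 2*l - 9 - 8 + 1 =l^2 + 6*l - 16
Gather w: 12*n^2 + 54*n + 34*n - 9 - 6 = 12*n^2 + 88*n - 15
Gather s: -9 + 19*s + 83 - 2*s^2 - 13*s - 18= -2*s^2 + 6*s + 56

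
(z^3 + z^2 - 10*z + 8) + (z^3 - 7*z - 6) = 2*z^3 + z^2 - 17*z + 2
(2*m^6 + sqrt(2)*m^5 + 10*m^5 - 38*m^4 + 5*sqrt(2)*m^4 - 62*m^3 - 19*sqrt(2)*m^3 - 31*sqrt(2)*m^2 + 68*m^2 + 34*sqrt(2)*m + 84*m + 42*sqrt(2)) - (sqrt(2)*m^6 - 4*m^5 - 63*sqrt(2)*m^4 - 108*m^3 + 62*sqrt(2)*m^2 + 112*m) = -sqrt(2)*m^6 + 2*m^6 + sqrt(2)*m^5 + 14*m^5 - 38*m^4 + 68*sqrt(2)*m^4 - 19*sqrt(2)*m^3 + 46*m^3 - 93*sqrt(2)*m^2 + 68*m^2 - 28*m + 34*sqrt(2)*m + 42*sqrt(2)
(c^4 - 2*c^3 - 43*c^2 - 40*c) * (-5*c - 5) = -5*c^5 + 5*c^4 + 225*c^3 + 415*c^2 + 200*c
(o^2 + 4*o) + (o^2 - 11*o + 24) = 2*o^2 - 7*o + 24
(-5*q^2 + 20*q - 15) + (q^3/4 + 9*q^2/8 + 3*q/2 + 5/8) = q^3/4 - 31*q^2/8 + 43*q/2 - 115/8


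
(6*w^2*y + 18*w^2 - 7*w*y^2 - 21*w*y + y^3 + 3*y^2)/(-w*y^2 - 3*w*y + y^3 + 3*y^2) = (-6*w + y)/y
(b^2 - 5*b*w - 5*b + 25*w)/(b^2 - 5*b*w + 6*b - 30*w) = (b - 5)/(b + 6)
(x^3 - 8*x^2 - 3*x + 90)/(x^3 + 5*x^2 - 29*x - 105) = (x - 6)/(x + 7)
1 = 1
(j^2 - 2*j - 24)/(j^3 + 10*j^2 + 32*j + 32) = (j - 6)/(j^2 + 6*j + 8)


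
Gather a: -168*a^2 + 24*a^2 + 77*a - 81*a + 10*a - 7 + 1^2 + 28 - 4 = -144*a^2 + 6*a + 18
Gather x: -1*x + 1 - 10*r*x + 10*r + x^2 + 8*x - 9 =10*r + x^2 + x*(7 - 10*r) - 8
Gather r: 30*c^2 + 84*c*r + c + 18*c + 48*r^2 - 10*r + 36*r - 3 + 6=30*c^2 + 19*c + 48*r^2 + r*(84*c + 26) + 3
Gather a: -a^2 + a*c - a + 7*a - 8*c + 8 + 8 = -a^2 + a*(c + 6) - 8*c + 16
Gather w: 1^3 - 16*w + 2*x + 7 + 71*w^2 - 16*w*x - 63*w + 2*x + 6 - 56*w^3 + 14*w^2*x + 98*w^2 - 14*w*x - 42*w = -56*w^3 + w^2*(14*x + 169) + w*(-30*x - 121) + 4*x + 14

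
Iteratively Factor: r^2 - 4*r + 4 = (r - 2)*(r - 2)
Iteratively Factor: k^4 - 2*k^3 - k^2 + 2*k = (k - 2)*(k^3 - k) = k*(k - 2)*(k^2 - 1) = k*(k - 2)*(k + 1)*(k - 1)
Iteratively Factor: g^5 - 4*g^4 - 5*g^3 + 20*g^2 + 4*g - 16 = (g - 4)*(g^4 - 5*g^2 + 4) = (g - 4)*(g - 1)*(g^3 + g^2 - 4*g - 4) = (g - 4)*(g - 1)*(g + 1)*(g^2 - 4) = (g - 4)*(g - 2)*(g - 1)*(g + 1)*(g + 2)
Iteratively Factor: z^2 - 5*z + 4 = (z - 4)*(z - 1)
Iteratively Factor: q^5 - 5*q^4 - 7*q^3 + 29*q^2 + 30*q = (q)*(q^4 - 5*q^3 - 7*q^2 + 29*q + 30) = q*(q - 3)*(q^3 - 2*q^2 - 13*q - 10) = q*(q - 5)*(q - 3)*(q^2 + 3*q + 2) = q*(q - 5)*(q - 3)*(q + 2)*(q + 1)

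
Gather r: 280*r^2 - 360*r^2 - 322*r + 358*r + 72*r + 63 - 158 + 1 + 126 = -80*r^2 + 108*r + 32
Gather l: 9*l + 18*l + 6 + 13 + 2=27*l + 21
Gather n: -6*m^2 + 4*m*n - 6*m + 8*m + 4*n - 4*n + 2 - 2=-6*m^2 + 4*m*n + 2*m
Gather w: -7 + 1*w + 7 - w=0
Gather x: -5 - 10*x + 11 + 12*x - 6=2*x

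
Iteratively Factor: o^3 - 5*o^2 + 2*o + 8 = (o - 4)*(o^2 - o - 2) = (o - 4)*(o + 1)*(o - 2)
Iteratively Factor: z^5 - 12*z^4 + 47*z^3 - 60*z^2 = (z)*(z^4 - 12*z^3 + 47*z^2 - 60*z) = z^2*(z^3 - 12*z^2 + 47*z - 60) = z^2*(z - 3)*(z^2 - 9*z + 20) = z^2*(z - 5)*(z - 3)*(z - 4)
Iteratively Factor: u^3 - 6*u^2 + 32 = (u + 2)*(u^2 - 8*u + 16) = (u - 4)*(u + 2)*(u - 4)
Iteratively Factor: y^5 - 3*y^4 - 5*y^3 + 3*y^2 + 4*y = (y)*(y^4 - 3*y^3 - 5*y^2 + 3*y + 4) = y*(y + 1)*(y^3 - 4*y^2 - y + 4) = y*(y + 1)^2*(y^2 - 5*y + 4) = y*(y - 1)*(y + 1)^2*(y - 4)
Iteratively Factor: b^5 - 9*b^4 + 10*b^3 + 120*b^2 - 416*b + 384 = (b - 2)*(b^4 - 7*b^3 - 4*b^2 + 112*b - 192) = (b - 4)*(b - 2)*(b^3 - 3*b^2 - 16*b + 48) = (b - 4)*(b - 2)*(b + 4)*(b^2 - 7*b + 12) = (b - 4)^2*(b - 2)*(b + 4)*(b - 3)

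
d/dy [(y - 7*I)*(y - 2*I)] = 2*y - 9*I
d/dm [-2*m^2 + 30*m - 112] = 30 - 4*m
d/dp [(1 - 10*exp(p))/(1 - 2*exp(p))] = -8*exp(p)/(2*exp(p) - 1)^2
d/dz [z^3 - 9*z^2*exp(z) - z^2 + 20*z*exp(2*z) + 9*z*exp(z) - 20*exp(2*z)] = -9*z^2*exp(z) + 3*z^2 + 40*z*exp(2*z) - 9*z*exp(z) - 2*z - 20*exp(2*z) + 9*exp(z)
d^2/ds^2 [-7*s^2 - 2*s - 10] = -14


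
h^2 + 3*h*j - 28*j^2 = (h - 4*j)*(h + 7*j)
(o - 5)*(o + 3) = o^2 - 2*o - 15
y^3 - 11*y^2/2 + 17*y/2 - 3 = (y - 3)*(y - 2)*(y - 1/2)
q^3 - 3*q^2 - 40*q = q*(q - 8)*(q + 5)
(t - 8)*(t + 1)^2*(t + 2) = t^4 - 4*t^3 - 27*t^2 - 38*t - 16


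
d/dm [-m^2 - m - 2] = -2*m - 1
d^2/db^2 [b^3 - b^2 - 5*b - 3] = 6*b - 2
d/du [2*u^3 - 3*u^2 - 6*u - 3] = 6*u^2 - 6*u - 6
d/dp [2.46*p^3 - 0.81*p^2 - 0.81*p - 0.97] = 7.38*p^2 - 1.62*p - 0.81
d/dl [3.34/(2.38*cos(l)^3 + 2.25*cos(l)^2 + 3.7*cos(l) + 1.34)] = (23.8476*cos(l)^2 + 15.03*cos(l) + 12.358)*sin(l)/(2.38*cos(l)^3 + 2.25*cos(l)^2 + 3.7*cos(l) + 1.34)^2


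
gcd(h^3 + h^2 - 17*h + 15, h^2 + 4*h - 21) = h - 3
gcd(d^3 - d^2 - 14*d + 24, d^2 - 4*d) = 1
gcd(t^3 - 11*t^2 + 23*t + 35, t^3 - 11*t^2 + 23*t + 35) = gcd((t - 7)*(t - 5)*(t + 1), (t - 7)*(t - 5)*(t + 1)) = t^3 - 11*t^2 + 23*t + 35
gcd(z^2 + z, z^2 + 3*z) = z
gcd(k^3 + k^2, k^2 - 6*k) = k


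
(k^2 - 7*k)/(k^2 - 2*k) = (k - 7)/(k - 2)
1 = 1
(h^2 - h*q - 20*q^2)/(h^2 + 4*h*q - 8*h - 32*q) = (h - 5*q)/(h - 8)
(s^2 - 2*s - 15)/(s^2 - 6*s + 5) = (s + 3)/(s - 1)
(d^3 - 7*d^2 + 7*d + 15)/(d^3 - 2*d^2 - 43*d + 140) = (d^2 - 2*d - 3)/(d^2 + 3*d - 28)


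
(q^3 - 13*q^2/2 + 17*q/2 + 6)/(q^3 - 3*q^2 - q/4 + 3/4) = 2*(q - 4)/(2*q - 1)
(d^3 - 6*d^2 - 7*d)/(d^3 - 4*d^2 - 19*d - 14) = d/(d + 2)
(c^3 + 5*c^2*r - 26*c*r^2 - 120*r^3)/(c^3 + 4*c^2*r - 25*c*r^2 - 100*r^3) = (c + 6*r)/(c + 5*r)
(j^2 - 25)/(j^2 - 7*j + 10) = (j + 5)/(j - 2)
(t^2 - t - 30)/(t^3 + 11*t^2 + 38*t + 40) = (t - 6)/(t^2 + 6*t + 8)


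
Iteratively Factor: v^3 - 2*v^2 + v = (v - 1)*(v^2 - v) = (v - 1)^2*(v)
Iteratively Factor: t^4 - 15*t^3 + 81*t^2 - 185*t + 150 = (t - 2)*(t^3 - 13*t^2 + 55*t - 75) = (t - 5)*(t - 2)*(t^2 - 8*t + 15) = (t - 5)^2*(t - 2)*(t - 3)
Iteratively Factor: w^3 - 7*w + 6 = (w + 3)*(w^2 - 3*w + 2) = (w - 1)*(w + 3)*(w - 2)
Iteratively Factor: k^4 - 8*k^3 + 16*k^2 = (k)*(k^3 - 8*k^2 + 16*k) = k*(k - 4)*(k^2 - 4*k) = k*(k - 4)^2*(k)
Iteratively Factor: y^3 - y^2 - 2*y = (y + 1)*(y^2 - 2*y) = (y - 2)*(y + 1)*(y)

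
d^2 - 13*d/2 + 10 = (d - 4)*(d - 5/2)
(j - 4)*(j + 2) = j^2 - 2*j - 8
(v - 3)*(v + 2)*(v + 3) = v^3 + 2*v^2 - 9*v - 18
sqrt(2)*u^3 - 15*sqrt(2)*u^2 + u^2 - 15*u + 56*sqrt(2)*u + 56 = (u - 8)*(u - 7)*(sqrt(2)*u + 1)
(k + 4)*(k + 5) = k^2 + 9*k + 20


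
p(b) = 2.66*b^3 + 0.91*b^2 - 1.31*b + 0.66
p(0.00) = 0.66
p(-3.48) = -95.86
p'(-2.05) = 28.49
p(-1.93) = -12.54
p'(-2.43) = 41.39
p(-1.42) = -3.26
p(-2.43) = -28.95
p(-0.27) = 1.03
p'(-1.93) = 24.90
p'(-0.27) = -1.22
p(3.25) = 97.33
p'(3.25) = 88.89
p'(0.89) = 6.63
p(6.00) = 600.12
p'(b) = 7.98*b^2 + 1.82*b - 1.31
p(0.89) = 2.09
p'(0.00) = -1.31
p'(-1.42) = 12.20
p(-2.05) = -15.75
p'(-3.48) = 89.00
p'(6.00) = 296.89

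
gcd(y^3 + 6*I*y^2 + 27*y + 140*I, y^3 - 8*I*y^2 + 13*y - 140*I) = y^2 - I*y + 20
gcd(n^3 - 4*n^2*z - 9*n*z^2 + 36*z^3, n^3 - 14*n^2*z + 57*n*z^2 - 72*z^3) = -n + 3*z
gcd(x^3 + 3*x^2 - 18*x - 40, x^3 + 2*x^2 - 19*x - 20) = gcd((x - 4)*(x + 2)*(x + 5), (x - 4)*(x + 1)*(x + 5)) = x^2 + x - 20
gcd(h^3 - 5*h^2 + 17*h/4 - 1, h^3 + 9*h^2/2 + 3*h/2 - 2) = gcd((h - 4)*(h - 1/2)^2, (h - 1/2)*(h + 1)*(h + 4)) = h - 1/2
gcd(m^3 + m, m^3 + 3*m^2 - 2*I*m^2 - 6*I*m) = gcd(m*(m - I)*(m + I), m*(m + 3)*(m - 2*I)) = m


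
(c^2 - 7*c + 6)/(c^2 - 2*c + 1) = (c - 6)/(c - 1)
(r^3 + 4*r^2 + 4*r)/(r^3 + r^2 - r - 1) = r*(r^2 + 4*r + 4)/(r^3 + r^2 - r - 1)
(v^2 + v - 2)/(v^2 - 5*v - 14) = (v - 1)/(v - 7)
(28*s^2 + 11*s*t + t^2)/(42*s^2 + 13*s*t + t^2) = (4*s + t)/(6*s + t)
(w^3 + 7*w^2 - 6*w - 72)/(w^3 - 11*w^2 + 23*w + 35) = (w^3 + 7*w^2 - 6*w - 72)/(w^3 - 11*w^2 + 23*w + 35)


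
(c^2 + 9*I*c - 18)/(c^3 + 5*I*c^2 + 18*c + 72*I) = 1/(c - 4*I)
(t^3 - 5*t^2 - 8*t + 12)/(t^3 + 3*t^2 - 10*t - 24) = (t^2 - 7*t + 6)/(t^2 + t - 12)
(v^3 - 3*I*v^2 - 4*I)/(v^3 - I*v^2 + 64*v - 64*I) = (v^3 - 3*I*v^2 - 4*I)/(v^3 - I*v^2 + 64*v - 64*I)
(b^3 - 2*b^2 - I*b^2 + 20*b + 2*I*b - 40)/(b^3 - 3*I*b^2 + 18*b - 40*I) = (b - 2)/(b - 2*I)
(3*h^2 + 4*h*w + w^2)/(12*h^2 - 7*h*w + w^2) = (3*h^2 + 4*h*w + w^2)/(12*h^2 - 7*h*w + w^2)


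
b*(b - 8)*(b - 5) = b^3 - 13*b^2 + 40*b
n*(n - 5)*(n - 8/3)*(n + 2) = n^4 - 17*n^3/3 - 2*n^2 + 80*n/3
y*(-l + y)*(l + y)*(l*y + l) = -l^3*y^2 - l^3*y + l*y^4 + l*y^3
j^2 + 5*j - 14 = (j - 2)*(j + 7)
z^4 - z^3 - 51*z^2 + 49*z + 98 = (z - 7)*(z - 2)*(z + 1)*(z + 7)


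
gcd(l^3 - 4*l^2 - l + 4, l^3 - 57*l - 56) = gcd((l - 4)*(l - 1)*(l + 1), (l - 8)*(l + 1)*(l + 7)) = l + 1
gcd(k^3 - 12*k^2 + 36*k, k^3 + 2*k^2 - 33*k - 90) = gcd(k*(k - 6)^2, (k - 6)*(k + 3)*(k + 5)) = k - 6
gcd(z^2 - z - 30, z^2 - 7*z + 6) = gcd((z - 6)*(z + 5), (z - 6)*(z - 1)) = z - 6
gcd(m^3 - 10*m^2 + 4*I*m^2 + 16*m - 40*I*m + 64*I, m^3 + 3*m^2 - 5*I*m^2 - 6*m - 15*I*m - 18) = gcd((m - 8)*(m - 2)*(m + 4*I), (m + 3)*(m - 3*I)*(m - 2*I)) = 1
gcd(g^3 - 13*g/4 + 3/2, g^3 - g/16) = 1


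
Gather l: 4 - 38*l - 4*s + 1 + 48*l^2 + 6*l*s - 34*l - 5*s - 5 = 48*l^2 + l*(6*s - 72) - 9*s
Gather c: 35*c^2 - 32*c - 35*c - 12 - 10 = 35*c^2 - 67*c - 22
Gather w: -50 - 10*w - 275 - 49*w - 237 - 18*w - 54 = -77*w - 616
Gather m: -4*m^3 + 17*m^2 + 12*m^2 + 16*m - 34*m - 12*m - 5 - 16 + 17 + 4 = -4*m^3 + 29*m^2 - 30*m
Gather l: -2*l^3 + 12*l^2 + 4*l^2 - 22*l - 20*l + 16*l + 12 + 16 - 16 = -2*l^3 + 16*l^2 - 26*l + 12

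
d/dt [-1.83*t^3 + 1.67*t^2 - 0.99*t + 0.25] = -5.49*t^2 + 3.34*t - 0.99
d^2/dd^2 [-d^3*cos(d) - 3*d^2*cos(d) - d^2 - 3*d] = d^3*cos(d) + 6*d^2*sin(d) + 3*d^2*cos(d) + 12*d*sin(d) - 6*d*cos(d) - 6*cos(d) - 2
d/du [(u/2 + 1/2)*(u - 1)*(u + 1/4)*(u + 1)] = 2*u^3 + 15*u^2/8 - 3*u/4 - 5/8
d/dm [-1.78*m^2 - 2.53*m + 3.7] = -3.56*m - 2.53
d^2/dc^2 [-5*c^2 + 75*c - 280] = -10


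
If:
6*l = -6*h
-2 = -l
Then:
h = -2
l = 2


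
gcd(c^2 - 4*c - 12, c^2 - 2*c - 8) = c + 2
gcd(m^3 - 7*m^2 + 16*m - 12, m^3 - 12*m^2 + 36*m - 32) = m^2 - 4*m + 4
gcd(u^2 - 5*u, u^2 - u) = u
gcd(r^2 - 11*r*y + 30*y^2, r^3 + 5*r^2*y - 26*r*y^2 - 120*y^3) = -r + 5*y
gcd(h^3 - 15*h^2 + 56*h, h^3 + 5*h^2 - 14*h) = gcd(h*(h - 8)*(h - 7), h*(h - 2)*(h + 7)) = h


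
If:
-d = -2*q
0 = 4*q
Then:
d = 0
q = 0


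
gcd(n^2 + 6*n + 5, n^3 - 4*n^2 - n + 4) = n + 1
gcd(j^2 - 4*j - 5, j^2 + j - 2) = 1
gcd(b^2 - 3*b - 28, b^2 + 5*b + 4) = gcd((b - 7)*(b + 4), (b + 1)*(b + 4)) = b + 4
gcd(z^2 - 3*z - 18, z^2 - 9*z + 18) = z - 6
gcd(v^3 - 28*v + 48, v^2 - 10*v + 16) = v - 2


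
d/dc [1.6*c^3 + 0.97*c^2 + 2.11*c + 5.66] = 4.8*c^2 + 1.94*c + 2.11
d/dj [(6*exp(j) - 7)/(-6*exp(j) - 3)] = -20*exp(j)/(3*(2*exp(j) + 1)^2)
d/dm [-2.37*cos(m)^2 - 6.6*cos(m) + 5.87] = (4.74*cos(m) + 6.6)*sin(m)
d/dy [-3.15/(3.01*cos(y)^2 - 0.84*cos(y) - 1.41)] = (2.646 - 18.963*cos(y))*sin(y)/(-3.01*cos(y)^2 + 0.84*cos(y) + 1.41)^2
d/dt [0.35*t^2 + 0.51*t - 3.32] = 0.7*t + 0.51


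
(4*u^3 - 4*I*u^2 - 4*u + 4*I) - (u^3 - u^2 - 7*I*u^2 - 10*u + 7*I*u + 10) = 3*u^3 + u^2 + 3*I*u^2 + 6*u - 7*I*u - 10 + 4*I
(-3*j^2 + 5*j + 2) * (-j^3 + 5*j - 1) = 3*j^5 - 5*j^4 - 17*j^3 + 28*j^2 + 5*j - 2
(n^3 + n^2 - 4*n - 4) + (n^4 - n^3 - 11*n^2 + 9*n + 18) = n^4 - 10*n^2 + 5*n + 14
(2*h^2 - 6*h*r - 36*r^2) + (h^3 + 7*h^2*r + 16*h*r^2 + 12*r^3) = h^3 + 7*h^2*r + 2*h^2 + 16*h*r^2 - 6*h*r + 12*r^3 - 36*r^2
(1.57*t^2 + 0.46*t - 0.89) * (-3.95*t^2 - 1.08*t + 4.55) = -6.2015*t^4 - 3.5126*t^3 + 10.1622*t^2 + 3.0542*t - 4.0495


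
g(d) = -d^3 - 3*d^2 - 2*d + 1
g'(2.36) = -32.87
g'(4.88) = -102.72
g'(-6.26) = -82.00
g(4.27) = -140.09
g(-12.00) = 1321.00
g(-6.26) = 141.27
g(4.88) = -196.42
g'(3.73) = -66.12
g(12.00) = -2183.00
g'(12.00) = -506.00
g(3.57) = -89.87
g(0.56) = -1.24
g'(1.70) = -20.87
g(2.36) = -33.57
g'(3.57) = -61.65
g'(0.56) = -6.30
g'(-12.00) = -362.00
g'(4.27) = -82.32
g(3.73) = -100.09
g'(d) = -3*d^2 - 6*d - 2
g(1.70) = -15.98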